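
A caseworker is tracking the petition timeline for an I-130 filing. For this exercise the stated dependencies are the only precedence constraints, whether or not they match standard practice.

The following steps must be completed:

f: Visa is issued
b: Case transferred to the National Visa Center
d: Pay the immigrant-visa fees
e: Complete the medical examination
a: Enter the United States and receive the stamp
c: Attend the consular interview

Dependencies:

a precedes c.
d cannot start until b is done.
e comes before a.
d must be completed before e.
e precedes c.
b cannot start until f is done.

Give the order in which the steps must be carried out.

f is the only step with nothing outstanding, so it goes first.
b needed f, now all done → b.
That leaves d as the only ready step → d.
Next only e has its prerequisites met → e.
a needed e, now all done → a.
c needed e and a, now all done → c.

f → b → d → e → a → c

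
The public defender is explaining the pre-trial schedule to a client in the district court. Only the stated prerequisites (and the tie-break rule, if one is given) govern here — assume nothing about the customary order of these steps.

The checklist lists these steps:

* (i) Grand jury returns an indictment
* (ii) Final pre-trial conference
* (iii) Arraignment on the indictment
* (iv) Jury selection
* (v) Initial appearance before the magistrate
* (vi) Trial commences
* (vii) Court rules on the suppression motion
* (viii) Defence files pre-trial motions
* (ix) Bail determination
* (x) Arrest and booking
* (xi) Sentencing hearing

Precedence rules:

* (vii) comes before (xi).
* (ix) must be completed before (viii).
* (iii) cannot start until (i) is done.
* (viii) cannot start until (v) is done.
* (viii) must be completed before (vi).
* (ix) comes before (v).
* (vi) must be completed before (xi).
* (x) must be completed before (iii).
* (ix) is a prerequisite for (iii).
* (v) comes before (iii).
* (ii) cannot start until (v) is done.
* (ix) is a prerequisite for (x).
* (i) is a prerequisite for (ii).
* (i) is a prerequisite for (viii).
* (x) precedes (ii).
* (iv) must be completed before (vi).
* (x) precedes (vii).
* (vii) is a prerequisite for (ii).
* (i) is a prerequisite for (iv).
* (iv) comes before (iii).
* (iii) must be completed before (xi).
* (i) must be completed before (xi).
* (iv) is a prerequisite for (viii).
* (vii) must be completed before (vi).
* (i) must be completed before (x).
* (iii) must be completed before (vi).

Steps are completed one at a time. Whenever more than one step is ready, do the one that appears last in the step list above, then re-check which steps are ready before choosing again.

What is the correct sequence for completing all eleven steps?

(ix) (v) (i) (x) (vii) (iv) (viii) (iii) (vi) (xi) (ii)

(ix) and (i) have no prerequisites; (ix) is listed later, so (ix) is first.
(v) now also ready, so the ready set is {(v), (i)}; (v) is listed later → (v).
That leaves (i) as the only ready step → (i).
Now (x) and (iv) have their prerequisites met. (x) is listed later, so (x) next.
(vii) and (iv) are both available; (vii) is listed later → (vii).
Ready: (iv) and (ii). (iv) is listed later → (iv).
Now (viii), (iii) and (ii) have their prerequisites met. (viii) is listed later, so (viii) next.
(iii) and (ii) are both available; (iii) is listed later → (iii).
(vi) now also ready, so the ready set is {(vi), (ii)}; (vi) is listed later → (vi).
(xi) and (ii) are both available; (xi) is listed later → (xi).
(ii) needed (x), (vii), (v) and (i), now all done → (ii).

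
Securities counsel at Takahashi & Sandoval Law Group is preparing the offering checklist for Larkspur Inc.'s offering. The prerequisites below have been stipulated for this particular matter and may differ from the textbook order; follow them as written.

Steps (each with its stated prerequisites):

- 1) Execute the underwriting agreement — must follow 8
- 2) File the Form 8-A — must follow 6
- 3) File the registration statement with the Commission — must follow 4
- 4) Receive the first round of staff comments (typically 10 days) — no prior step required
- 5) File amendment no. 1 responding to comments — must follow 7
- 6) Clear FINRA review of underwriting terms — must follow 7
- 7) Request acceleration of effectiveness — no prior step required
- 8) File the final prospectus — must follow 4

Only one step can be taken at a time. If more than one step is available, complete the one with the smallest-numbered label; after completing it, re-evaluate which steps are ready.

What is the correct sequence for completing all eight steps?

4, 3, 7, 5, 6, 2, 8, 1

Nothing is required for 4 and 7. 4 has the earlier label → 4 first.
3 and 8 now also ready, so the ready set is {3, 7, 8}; 3 has the earlier label → 3.
Ready: 7 and 8. 7 has the earlier label → 7.
Ready: 5, 6 and 8. 5 has the earlier label → 5.
6 and 8 are both available; 6 has the earlier label → 6.
2 now also ready, so the ready set is {2, 8}; 2 has the earlier label → 2.
8 needed 4, now all done → 8.
1 needed 8, now all done → 1.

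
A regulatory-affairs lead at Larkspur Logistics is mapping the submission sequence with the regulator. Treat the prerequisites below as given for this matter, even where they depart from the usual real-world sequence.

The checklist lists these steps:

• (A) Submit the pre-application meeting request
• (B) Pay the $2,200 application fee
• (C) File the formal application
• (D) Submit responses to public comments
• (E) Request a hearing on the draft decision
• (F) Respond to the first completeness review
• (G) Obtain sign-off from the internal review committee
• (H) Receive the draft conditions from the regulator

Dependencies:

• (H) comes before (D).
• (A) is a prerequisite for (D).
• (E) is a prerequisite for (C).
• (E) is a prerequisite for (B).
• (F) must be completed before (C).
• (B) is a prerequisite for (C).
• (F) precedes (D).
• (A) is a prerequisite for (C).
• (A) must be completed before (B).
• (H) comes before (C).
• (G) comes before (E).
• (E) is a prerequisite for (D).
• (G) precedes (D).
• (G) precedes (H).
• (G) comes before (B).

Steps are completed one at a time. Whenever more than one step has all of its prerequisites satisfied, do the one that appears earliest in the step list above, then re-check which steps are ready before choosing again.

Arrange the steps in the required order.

(A), (F), (G), (E), (B), (H), (C), (D)

Nothing is required for (A), (F) and (G). (A) is listed earlier → (A) first.
Now (F) and (G) have their prerequisites met. (F) is listed earlier, so (F) next.
That leaves (G) as the only ready step → (G).
Now (E) and (H) have their prerequisites met. (E) is listed earlier, so (E) next.
Ready: (B) and (H). (B) is listed earlier → (B).
(H) is the only step now ready → (H).
(C) and (D) are both available; (C) is listed earlier → (C).
Next only (D) has its prerequisites met → (D).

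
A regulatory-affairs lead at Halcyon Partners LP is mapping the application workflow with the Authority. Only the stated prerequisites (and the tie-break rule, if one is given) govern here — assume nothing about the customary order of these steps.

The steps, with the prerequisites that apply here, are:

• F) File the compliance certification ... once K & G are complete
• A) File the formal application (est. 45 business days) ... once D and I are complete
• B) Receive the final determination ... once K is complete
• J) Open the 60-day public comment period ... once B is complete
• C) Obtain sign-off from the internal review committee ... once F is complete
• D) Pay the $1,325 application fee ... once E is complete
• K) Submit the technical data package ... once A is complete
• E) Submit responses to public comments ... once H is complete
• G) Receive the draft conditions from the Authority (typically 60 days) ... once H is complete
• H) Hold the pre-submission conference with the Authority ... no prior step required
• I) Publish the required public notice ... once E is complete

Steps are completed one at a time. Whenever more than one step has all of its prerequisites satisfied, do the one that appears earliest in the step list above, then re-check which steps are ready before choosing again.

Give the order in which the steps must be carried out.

H has no prerequisites → H first.
Ready: E and G. E is listed earlier → E.
D and I now also ready, so the ready set is {D, G, I}; D is listed earlier → D.
Ready: G and I. G is listed earlier → G.
I needed E, now all done → I.
Next only A has its prerequisites met → A.
Next only K has its prerequisites met → K.
F and B are both available; F is listed earlier → F.
Ready: B and C. B is listed earlier → B.
J now also ready, so the ready set is {J, C}; J is listed earlier → J.
C is the only step now ready → C.

H, E, D, G, I, A, K, F, B, J, C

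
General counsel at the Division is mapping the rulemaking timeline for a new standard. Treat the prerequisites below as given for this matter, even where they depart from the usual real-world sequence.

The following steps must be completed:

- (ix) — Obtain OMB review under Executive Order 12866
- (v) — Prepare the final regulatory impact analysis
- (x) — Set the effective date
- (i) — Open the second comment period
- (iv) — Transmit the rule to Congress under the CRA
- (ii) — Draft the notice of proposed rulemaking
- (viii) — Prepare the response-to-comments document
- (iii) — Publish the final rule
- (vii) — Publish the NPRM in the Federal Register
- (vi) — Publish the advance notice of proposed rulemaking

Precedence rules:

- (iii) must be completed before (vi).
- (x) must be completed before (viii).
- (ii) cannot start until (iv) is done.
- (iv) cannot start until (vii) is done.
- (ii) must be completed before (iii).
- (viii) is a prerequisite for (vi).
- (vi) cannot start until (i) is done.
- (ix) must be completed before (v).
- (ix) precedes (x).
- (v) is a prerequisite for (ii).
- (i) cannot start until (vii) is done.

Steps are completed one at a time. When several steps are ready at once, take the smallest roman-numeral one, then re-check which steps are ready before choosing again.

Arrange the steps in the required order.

(vii) (i) (iv) (ix) (v) (ii) (iii) (x) (viii) (vi)

(vii) and (ix) have no prerequisites; (vii) has the earlier label, so (vii) is first.
(i) and (iv) now also ready, so the ready set is {(i), (iv), (ix)}; (i) has the earlier label → (i).
(iv) and (ix) are both available; (iv) has the earlier label → (iv).
That leaves (ix) as the only ready step → (ix).
Now (v) and (x) have their prerequisites met. (v) has the earlier label, so (v) next.
(ii) and (x) are both available; (ii) has the earlier label → (ii).
Ready: (iii) and (x). (iii) has the earlier label → (iii).
Next only (x) has its prerequisites met → (x).
Next only (viii) has its prerequisites met → (viii).
Next only (vi) has its prerequisites met → (vi).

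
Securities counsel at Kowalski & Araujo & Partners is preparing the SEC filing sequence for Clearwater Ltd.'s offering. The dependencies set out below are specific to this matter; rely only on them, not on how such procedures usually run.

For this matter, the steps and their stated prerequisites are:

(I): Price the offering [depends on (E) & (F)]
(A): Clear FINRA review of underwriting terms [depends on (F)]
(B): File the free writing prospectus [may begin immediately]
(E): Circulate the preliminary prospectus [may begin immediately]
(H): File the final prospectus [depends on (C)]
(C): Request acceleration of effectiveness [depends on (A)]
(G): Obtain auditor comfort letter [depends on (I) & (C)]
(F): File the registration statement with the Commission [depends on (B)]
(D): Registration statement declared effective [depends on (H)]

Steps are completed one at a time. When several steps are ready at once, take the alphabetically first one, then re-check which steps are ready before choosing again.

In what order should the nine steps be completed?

(B), (E), (F), (A), (C), (H), (D), (I), (G)

Nothing is required for (B) and (E). (B) has the earlier label → (B) first.
(F) now also ready, so the ready set is {(E), (F)}; (E) has the earlier label → (E).
That leaves (F) as the only ready step → (F).
Ready: (A) and (I). (A) has the earlier label → (A).
(C) now also ready, so the ready set is {(C), (I)}; (C) has the earlier label → (C).
Now (H) and (I) have their prerequisites met. (H) has the earlier label, so (H) next.
Ready: (D) and (I). (D) has the earlier label → (D).
(I) needed (E) and (F), now all done → (I).
(G) needed (C) and (I), now all done → (G).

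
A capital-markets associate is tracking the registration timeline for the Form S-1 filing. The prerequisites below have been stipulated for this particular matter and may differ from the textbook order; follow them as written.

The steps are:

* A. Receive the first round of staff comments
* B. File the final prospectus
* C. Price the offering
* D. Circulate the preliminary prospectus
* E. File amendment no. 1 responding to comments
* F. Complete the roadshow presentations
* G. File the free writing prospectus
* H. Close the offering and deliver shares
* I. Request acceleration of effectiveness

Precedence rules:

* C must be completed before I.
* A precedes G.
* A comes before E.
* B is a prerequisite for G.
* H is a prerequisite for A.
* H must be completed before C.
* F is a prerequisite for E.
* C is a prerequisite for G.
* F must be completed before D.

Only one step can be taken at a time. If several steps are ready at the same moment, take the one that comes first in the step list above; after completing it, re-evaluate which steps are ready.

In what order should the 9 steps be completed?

Nothing is required for B, F and H. B is listed earlier → B first.
Now F and H have their prerequisites met. F is listed earlier, so F next.
Ready: D and H. D is listed earlier → D.
Next only H has its prerequisites met → H.
Now A and C have their prerequisites met. A is listed earlier, so A next.
E now also ready, so the ready set is {C, E}; C is listed earlier → C.
G and I now also ready, so the ready set is {E, G, I}; E is listed earlier → E.
Ready: G and I. G is listed earlier → G.
I is the only step now ready → I.

B, F, D, H, A, C, E, G, I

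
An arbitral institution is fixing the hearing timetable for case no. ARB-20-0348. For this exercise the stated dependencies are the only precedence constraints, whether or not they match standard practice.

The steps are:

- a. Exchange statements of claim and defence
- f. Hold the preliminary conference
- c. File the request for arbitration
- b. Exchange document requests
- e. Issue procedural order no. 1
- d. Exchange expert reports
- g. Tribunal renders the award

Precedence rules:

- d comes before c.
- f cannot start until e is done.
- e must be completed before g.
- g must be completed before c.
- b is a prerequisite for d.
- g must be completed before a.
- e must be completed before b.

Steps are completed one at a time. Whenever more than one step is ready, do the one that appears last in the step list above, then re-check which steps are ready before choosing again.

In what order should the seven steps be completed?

e g b d c f a

e has no prerequisites → e first.
Ready: g, b and f. g is listed later → g.
a now also ready, so the ready set is {b, f, a}; b is listed later → b.
d now also ready, so the ready set is {d, f, a}; d is listed later → d.
c now also ready, so the ready set is {c, f, a}; c is listed later → c.
Ready: f and a. f is listed later → f.
a needed g, now all done → a.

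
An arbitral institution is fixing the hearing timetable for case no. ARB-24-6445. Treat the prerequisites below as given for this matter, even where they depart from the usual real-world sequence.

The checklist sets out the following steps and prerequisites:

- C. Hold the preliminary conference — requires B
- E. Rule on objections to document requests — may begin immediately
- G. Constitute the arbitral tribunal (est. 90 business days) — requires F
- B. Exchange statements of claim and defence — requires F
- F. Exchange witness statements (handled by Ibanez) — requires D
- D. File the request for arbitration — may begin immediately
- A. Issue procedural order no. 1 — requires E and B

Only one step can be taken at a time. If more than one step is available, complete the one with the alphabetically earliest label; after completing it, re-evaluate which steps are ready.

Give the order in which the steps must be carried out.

D E F B A C G

Nothing is required for D and E. D has the earlier label → D first.
Now E and F have their prerequisites met. E has the earlier label, so E next.
F is the only step now ready → F.
Now B and G have their prerequisites met. B has the earlier label, so B next.
A, C and G are all available; A has the earlier label → A.
C and G are both available; C has the earlier label → C.
G needed F, now all done → G.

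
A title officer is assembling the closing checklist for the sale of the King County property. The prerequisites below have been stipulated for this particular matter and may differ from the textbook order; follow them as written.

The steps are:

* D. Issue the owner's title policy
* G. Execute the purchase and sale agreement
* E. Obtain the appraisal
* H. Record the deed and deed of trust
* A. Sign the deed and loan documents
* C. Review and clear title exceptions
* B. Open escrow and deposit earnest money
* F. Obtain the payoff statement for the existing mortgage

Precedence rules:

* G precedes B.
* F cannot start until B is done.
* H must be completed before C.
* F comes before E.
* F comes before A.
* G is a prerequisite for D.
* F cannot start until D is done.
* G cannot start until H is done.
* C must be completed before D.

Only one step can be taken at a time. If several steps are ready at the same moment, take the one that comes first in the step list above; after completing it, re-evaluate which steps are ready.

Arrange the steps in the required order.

H is the only step with nothing outstanding, so it goes first.
G and C are both available; G is listed earlier → G.
B now also ready, so the ready set is {C, B}; C is listed earlier → C.
D now also ready, so the ready set is {D, B}; D is listed earlier → D.
B needed G, now all done → B.
Next only F has its prerequisites met → F.
Now E and A have their prerequisites met. E is listed earlier, so E next.
A needed F, now all done → A.

H, G, C, D, B, F, E, A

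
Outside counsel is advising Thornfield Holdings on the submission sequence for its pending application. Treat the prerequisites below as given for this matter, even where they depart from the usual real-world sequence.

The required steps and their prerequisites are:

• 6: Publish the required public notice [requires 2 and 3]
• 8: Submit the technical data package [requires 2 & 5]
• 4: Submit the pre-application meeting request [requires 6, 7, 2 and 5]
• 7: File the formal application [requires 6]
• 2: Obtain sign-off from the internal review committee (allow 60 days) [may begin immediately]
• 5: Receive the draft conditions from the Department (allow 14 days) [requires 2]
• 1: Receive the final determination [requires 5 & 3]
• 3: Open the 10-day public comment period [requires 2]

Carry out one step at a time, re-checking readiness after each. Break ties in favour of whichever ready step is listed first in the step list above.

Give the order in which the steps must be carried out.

2, 5, 8, 3, 6, 7, 4, 1

Only 2 has no prerequisites, so it is first.
Now 5 and 3 have their prerequisites met. 5 is listed earlier, so 5 next.
8 now also ready, so the ready set is {8, 3}; 8 is listed earlier → 8.
Next only 3 has its prerequisites met → 3.
6 and 1 are both available; 6 is listed earlier → 6.
Ready: 7 and 1. 7 is listed earlier → 7.
Ready: 4 and 1. 4 is listed earlier → 4.
1 needed 5 and 3, now all done → 1.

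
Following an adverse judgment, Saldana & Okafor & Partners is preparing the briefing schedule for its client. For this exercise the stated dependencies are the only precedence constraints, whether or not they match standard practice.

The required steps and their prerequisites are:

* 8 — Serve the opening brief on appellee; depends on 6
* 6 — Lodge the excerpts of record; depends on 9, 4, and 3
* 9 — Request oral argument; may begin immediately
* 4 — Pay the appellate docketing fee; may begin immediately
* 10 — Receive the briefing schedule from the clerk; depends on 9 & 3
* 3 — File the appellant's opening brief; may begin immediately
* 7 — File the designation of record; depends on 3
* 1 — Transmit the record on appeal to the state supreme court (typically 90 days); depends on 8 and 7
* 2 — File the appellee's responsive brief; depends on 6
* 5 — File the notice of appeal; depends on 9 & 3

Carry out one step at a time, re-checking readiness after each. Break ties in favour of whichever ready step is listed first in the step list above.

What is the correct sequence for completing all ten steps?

9, 4, 3, 6, 8, 10, 7, 1, 2, 5

9, 4 and 3 have no prerequisites; 9 is listed earlier, so 9 is first.
Now 4 and 3 have their prerequisites met. 4 is listed earlier, so 4 next.
That leaves 3 as the only ready step → 3.
6, 10, 7 and 5 are all available; 6 is listed earlier → 6.
Now 8, 10, 7, 2 and 5 have their prerequisites met. 8 is listed earlier, so 8 next.
10, 7, 2 and 5 are all available; 10 is listed earlier → 10.
7, 2 and 5 are all available; 7 is listed earlier → 7.
1 now also ready, so the ready set is {1, 2, 5}; 1 is listed earlier → 1.
2 and 5 are both available; 2 is listed earlier → 2.
5 needed 9 and 3, now all done → 5.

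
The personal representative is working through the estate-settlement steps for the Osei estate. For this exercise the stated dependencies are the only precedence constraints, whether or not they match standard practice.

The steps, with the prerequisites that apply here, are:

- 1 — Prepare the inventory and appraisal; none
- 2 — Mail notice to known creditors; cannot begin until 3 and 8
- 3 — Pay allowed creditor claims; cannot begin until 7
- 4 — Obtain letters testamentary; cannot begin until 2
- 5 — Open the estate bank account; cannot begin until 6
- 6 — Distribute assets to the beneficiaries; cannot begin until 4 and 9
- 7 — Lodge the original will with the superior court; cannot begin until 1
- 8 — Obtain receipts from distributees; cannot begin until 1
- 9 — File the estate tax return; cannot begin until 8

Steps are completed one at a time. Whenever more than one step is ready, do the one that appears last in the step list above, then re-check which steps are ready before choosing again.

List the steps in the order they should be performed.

1 8 9 7 3 2 4 6 5

1 has no prerequisites → 1 first.
Now 8 and 7 have their prerequisites met. 8 is listed later, so 8 next.
9 now also ready, so the ready set is {9, 7}; 9 is listed later → 9.
7 needed 1, now all done → 7.
That leaves 3 as the only ready step → 3.
2 is the only step now ready → 2.
4 needed 2, now all done → 4.
6 needed 9 and 4, now all done → 6.
5 needed 6, now all done → 5.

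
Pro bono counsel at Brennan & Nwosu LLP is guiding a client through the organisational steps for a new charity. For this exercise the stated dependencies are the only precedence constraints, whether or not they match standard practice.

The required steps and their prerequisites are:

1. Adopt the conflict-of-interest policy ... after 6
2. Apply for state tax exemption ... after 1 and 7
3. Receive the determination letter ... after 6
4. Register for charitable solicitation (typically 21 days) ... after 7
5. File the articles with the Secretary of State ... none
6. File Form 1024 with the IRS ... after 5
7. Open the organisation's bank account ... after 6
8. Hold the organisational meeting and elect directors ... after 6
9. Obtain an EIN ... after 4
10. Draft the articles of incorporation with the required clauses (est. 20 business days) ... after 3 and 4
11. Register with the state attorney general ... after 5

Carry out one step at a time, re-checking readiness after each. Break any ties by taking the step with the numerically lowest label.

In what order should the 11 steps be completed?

Only 5 has no prerequisites, so it is first.
6 and 11 are both available; 6 has the earlier label → 6.
1, 3, 7 and 8 now also ready, so the ready set is {1, 3, 7, 8, 11}; 1 has the earlier label → 1.
Now 3, 7, 8 and 11 have their prerequisites met. 3 has the earlier label, so 3 next.
7, 8 and 11 are all available; 7 has the earlier label → 7.
2 and 4 now also ready, so the ready set is {2, 4, 8, 11}; 2 has the earlier label → 2.
4, 8 and 11 are all available; 4 has the earlier label → 4.
8, 9, 10 and 11 are all available; 8 has the earlier label → 8.
9, 10 and 11 are all available; 9 has the earlier label → 9.
Now 10 and 11 have their prerequisites met. 10 has the earlier label, so 10 next.
Next only 11 has its prerequisites met → 11.

5 6 1 3 7 2 4 8 9 10 11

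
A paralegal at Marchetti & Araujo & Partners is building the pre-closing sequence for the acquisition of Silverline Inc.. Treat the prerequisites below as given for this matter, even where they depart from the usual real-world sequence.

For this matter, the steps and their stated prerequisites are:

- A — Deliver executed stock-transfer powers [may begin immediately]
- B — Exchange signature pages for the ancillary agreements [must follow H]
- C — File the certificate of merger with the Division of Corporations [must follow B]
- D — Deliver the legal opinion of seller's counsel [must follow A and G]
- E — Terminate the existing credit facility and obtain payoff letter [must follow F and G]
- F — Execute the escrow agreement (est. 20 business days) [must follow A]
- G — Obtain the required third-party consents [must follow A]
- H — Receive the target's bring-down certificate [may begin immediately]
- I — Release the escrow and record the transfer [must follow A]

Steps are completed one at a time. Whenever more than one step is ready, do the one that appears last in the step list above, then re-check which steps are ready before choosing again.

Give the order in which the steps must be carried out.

H, B, C, A, I, G, F, E, D

Nothing is required for H and A. H is listed later → H first.
B now also ready, so the ready set is {B, A}; B is listed later → B.
C and A are both available; C is listed later → C.
That leaves A as the only ready step → A.
Now I, G and F have their prerequisites met. I is listed later, so I next.
Ready: G and F. G is listed later → G.
D now also ready, so the ready set is {F, D}; F is listed later → F.
Ready: E and D. E is listed later → E.
D is the only step now ready → D.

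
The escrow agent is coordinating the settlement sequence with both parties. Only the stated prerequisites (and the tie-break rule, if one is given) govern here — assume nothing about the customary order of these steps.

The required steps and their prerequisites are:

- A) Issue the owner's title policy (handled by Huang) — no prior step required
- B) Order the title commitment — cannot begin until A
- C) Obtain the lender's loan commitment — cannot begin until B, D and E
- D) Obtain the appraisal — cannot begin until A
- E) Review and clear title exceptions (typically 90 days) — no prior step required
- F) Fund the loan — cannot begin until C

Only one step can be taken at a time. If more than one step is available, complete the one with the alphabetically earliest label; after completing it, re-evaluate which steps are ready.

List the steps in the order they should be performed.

A B D E C F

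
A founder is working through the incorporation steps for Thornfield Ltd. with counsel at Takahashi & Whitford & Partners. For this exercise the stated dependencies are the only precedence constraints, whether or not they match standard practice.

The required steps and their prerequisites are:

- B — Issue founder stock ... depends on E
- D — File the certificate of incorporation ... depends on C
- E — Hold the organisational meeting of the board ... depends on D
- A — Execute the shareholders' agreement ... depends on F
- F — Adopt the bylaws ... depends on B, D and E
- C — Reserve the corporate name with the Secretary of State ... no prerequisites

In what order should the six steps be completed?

C has no prerequisites → C first.
D needed C, now all done → D.
E is the only step now ready → E.
B is the only step now ready → B.
F needed B, D and E, now all done → F.
A is the only step now ready → A.

C, D, E, B, F, A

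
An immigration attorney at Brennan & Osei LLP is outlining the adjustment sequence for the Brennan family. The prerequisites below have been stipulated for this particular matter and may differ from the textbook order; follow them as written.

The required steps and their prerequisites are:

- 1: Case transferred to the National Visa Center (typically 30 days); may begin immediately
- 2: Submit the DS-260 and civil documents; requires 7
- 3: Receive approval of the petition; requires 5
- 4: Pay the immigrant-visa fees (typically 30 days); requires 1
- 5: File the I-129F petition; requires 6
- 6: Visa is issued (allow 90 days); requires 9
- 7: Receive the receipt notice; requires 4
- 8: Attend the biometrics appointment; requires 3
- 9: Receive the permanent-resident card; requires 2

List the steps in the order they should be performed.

1 → 4 → 7 → 2 → 9 → 6 → 5 → 3 → 8

Only 1 has no prerequisites, so it is first.
4 needed 1, now all done → 4.
7 is the only step now ready → 7.
2 needed 7, now all done → 2.
9 needed 2, now all done → 9.
Next only 6 has its prerequisites met → 6.
5 needed 6, now all done → 5.
3 needed 5, now all done → 3.
Next only 8 has its prerequisites met → 8.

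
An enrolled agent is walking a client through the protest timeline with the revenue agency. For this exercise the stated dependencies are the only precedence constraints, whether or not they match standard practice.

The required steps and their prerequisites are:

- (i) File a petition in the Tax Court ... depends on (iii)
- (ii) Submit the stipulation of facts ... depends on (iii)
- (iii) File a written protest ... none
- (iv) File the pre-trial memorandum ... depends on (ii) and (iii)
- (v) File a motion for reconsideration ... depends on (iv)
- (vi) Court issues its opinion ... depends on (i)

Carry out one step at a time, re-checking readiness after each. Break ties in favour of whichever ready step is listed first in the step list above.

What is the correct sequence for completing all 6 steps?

(iii) is the only step with nothing outstanding, so it goes first.
(i) and (ii) are both available; (i) is listed earlier → (i).
Now (ii) and (vi) have their prerequisites met. (ii) is listed earlier, so (ii) next.
(iv) now also ready, so the ready set is {(iv), (vi)}; (iv) is listed earlier → (iv).
(v) and (vi) are both available; (v) is listed earlier → (v).
(vi) needed (i), now all done → (vi).

(iii), (i), (ii), (iv), (v), (vi)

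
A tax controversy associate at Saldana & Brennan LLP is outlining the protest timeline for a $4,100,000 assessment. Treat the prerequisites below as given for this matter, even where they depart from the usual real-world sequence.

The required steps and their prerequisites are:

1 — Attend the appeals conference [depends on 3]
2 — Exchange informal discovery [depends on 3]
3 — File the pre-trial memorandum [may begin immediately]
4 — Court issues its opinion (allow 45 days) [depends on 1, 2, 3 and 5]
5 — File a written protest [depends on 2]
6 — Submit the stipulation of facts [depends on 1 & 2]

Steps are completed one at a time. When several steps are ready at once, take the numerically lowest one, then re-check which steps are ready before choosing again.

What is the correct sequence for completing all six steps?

Only 3 has no prerequisites, so it is first.
Ready: 1 and 2. 1 has the earlier label → 1.
That leaves 2 as the only ready step → 2.
Ready: 5 and 6. 5 has the earlier label → 5.
Now 4 and 6 have their prerequisites met. 4 has the earlier label, so 4 next.
6 needed 1 and 2, now all done → 6.

3 → 1 → 2 → 5 → 4 → 6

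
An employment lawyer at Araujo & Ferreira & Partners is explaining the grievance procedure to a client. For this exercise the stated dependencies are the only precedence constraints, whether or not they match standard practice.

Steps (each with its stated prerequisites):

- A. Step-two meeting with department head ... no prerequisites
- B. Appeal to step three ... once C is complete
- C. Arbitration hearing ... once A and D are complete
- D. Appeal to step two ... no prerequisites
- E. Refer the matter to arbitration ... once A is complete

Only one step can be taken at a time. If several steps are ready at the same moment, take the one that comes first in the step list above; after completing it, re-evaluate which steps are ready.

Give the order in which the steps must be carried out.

Nothing is required for A and D. A is listed earlier → A first.
E now also ready, so the ready set is {D, E}; D is listed earlier → D.
C now also ready, so the ready set is {C, E}; C is listed earlier → C.
B now also ready, so the ready set is {B, E}; B is listed earlier → B.
E needed A, now all done → E.

A, D, C, B, E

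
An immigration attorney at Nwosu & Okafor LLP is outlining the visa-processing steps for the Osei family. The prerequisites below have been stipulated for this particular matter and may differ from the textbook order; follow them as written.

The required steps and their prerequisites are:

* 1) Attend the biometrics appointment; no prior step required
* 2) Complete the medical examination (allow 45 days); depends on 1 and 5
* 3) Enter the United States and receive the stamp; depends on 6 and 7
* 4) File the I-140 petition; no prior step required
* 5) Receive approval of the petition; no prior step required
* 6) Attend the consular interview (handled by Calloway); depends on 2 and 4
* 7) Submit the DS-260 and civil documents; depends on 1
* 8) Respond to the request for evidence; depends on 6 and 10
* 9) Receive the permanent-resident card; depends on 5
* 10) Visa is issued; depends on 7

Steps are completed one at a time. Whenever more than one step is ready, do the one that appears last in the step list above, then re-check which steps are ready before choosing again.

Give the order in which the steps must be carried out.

5, 9, 4, 1, 7, 10, 2, 6, 8, 3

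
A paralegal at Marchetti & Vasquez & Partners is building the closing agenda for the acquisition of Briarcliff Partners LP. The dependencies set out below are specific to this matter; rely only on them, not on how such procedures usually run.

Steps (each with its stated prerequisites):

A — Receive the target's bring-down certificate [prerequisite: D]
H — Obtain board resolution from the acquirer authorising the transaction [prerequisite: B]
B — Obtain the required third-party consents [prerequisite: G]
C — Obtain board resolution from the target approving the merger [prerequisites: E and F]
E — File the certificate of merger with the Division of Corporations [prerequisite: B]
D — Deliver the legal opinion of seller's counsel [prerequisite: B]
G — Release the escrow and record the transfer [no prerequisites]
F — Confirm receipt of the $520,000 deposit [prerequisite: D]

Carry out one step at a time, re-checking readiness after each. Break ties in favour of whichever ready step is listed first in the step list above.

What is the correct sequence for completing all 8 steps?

G, B, H, E, D, A, F, C

Only G has no prerequisites, so it is first.
B is the only step now ready → B.
Now H, E and D have their prerequisites met. H is listed earlier, so H next.
Ready: E and D. E is listed earlier → E.
D needed B, now all done → D.
Now A and F have their prerequisites met. A is listed earlier, so A next.
F needed D, now all done → F.
That leaves C as the only ready step → C.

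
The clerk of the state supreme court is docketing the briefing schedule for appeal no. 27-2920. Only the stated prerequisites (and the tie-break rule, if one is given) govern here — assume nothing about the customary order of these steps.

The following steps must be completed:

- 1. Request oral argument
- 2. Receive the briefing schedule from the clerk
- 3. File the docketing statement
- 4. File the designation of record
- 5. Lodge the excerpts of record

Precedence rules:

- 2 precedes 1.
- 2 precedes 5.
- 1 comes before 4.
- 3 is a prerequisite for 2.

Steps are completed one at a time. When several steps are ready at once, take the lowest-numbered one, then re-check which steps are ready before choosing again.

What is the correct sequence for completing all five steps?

3 is the only step with nothing outstanding, so it goes first.
2 is the only step now ready → 2.
Now 1 and 5 have their prerequisites met. 1 has the earlier label, so 1 next.
4 now also ready, so the ready set is {4, 5}; 4 has the earlier label → 4.
Next only 5 has its prerequisites met → 5.

3 2 1 4 5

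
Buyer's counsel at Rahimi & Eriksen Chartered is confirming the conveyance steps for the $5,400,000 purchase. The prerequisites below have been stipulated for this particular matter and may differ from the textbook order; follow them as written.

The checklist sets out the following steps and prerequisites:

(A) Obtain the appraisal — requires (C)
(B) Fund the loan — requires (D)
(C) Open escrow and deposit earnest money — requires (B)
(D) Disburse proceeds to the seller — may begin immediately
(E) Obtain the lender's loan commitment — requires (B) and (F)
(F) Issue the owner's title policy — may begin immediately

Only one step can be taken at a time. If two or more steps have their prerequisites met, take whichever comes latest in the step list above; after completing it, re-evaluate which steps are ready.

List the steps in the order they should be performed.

(F), (D), (B), (E), (C), (A)

Nothing is required for (F) and (D). (F) is listed later → (F) first.
That leaves (D) as the only ready step → (D).
(B) is the only step now ready → (B).
Now (E) and (C) have their prerequisites met. (E) is listed later, so (E) next.
(C) is the only step now ready → (C).
(A) needed (C), now all done → (A).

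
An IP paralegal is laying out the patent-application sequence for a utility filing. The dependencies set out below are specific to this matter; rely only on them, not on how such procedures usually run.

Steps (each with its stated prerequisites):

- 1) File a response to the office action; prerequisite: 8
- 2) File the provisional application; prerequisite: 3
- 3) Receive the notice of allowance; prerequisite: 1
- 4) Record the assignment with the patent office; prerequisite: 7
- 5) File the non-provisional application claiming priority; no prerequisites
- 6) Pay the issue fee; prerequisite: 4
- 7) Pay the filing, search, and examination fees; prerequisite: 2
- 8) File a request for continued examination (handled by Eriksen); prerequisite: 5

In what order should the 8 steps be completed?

Only 5 has no prerequisites, so it is first.
That leaves 8 as the only ready step → 8.
Next only 1 has its prerequisites met → 1.
Next only 3 has its prerequisites met → 3.
2 is the only step now ready → 2.
7 needed 2, now all done → 7.
Next only 4 has its prerequisites met → 4.
Next only 6 has its prerequisites met → 6.

5 → 8 → 1 → 3 → 2 → 7 → 4 → 6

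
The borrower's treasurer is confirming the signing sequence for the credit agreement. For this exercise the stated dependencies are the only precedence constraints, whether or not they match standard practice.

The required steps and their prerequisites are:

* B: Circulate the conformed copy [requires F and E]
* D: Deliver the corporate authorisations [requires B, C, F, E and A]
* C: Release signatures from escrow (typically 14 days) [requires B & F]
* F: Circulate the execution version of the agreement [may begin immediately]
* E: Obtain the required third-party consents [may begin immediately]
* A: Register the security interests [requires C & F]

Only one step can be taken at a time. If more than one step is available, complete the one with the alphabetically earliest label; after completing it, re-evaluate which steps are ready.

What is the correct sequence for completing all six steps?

E and F have no prerequisites; E has the earlier label, so E is first.
Next only F has its prerequisites met → F.
Next only B has its prerequisites met → B.
C needed B and F, now all done → C.
A needed C and F, now all done → A.
D needed A, B, C, E and F, now all done → D.

E, F, B, C, A, D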